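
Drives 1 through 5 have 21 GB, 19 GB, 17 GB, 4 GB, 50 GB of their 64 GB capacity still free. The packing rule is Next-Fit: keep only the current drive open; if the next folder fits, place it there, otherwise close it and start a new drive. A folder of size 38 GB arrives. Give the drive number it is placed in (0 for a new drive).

Next-Fit only looks at drive 5, which has 50 GB free.
38 GB fits there.

5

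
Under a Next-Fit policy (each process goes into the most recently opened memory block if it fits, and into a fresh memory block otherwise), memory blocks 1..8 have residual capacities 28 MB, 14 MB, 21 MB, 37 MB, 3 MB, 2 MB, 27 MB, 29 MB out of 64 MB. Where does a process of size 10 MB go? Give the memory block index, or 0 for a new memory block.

Next-Fit only looks at memory block 8, which has 29 MB free.
10 MB fits there.

8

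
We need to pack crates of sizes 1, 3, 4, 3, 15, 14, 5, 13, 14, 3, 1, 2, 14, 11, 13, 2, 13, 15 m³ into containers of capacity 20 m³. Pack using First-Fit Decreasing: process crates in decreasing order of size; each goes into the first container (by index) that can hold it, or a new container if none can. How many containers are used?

9 containers

Sorted descending: 15, 15, 14, 14, 14, 13, 13, 13, 11, 5, 4, 3, 3, 3, 2, 2, 1, 1.
15 m³ → container 1 (remaining 5 m³)
15 m³ → container 2 (remaining 5 m³)
14 m³ → container 3 (remaining 6 m³)
14 m³ → container 4 (remaining 6 m³)
14 m³ → container 5 (remaining 6 m³)
13 m³ → container 6 (remaining 7 m³)
13 m³ → container 7 (remaining 7 m³)
13 m³ → container 8 (remaining 7 m³)
11 m³ → container 9 (remaining 9 m³)
5 m³ → container 1 (remaining 0 m³)
4 m³ → container 2 (remaining 1 m³)
3 m³ → container 3 (remaining 3 m³)
3 m³ → container 3 (remaining 0 m³)
3 m³ → container 4 (remaining 3 m³)
2 m³ → container 4 (remaining 1 m³)
2 m³ → container 5 (remaining 4 m³)
1 m³ → container 2 (remaining 0 m³)
1 m³ → container 4 (remaining 0 m³)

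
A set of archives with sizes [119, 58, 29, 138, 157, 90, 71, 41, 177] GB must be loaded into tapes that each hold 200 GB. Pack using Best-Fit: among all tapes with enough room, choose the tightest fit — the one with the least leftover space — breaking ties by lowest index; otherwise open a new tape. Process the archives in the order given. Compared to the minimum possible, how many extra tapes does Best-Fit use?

Best-Fit: [119,58] [29,138] [157,41] [90,71] [177] → 5 tapes.
Total size 880 GB; any packing needs at least ⌈880/200⌉ = 5 tapes.
So 5 is already optimal.

0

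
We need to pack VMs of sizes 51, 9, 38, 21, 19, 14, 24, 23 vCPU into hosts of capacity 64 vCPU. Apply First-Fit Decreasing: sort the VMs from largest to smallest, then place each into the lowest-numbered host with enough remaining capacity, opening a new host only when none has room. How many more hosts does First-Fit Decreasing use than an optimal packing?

First-Fit Decreasing: [51,9] [38,24] [23,21,19] [14] → 4 hosts.
Total size 199 vCPU; any packing needs at least ⌈199/64⌉ = 4 hosts.
So 4 is already optimal.

0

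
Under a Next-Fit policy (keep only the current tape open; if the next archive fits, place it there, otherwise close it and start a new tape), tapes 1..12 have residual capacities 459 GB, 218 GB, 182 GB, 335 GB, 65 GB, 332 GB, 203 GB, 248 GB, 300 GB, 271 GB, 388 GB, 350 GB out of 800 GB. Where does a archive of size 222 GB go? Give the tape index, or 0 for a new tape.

Next-Fit only looks at tape 12, which has 350 GB free.
222 GB fits there.

12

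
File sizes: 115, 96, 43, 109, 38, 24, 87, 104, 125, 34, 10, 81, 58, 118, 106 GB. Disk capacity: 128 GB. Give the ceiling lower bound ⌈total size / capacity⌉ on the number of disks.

9

Total size = 115 + 96 + 43 + 109 + 38 + 24 + 87 + 104 + 125 + 34 + 10 + 81 + 58 + 118 + 106 = 1148 GB.
⌈1148 / 128⌉ = 9.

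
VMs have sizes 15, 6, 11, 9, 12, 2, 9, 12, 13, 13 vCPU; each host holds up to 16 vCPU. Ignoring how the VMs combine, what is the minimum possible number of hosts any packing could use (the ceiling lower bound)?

Total size = 15 + 6 + 11 + 9 + 12 + 2 + 9 + 12 + 13 + 13 = 102 vCPU.
⌈102 / 16⌉ = 7.

7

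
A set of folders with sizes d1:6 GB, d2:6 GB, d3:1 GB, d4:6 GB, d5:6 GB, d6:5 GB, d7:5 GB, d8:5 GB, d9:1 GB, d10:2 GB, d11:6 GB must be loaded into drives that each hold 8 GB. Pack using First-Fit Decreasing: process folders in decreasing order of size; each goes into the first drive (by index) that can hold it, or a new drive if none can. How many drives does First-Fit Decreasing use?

8

Sorted descending: 6, 6, 6, 6, 6, 5, 5, 5, 2, 1, 1.
6 GB → drive 1 (remaining 2 GB)
6 GB → drive 2 (remaining 2 GB)
6 GB → drive 3 (remaining 2 GB)
6 GB → drive 4 (remaining 2 GB)
6 GB → drive 5 (remaining 2 GB)
5 GB → drive 6 (remaining 3 GB)
5 GB → drive 7 (remaining 3 GB)
5 GB → drive 8 (remaining 3 GB)
2 GB → drive 1 (remaining 0 GB)
1 GB → drive 2 (remaining 1 GB)
1 GB → drive 2 (remaining 0 GB)
Final drives: [6,2] [6,1,1] [6] [6] [6] [5] [5] [5].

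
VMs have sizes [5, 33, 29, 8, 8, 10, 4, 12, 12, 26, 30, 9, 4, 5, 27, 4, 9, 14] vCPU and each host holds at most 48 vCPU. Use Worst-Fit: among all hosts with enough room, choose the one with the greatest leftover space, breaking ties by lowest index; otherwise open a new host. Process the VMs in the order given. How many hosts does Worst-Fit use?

host 1: place 5 vCPU, 43 vCPU left
host 1: place 33 vCPU, 10 vCPU left
host 2: place 29 vCPU, 19 vCPU left
host 2: place 8 vCPU, 11 vCPU left
host 2: place 8 vCPU, 3 vCPU left
host 1: place 10 vCPU, 0 vCPU left
host 3: place 4 vCPU, 44 vCPU left
host 3: place 12 vCPU, 32 vCPU left
host 3: place 12 vCPU, 20 vCPU left
host 4: place 26 vCPU, 22 vCPU left
host 5: place 30 vCPU, 18 vCPU left
host 4: place 9 vCPU, 13 vCPU left
host 3: place 4 vCPU, 16 vCPU left
host 5: place 5 vCPU, 13 vCPU left
host 6: place 27 vCPU, 21 vCPU left
host 6: place 4 vCPU, 17 vCPU left
host 6: place 9 vCPU, 8 vCPU left
host 3: place 14 vCPU, 2 vCPU left
Final hosts: [5,33,10] [29,8,8] [4,12,12,4,14] [26,9] [30,5] [27,4,9].

6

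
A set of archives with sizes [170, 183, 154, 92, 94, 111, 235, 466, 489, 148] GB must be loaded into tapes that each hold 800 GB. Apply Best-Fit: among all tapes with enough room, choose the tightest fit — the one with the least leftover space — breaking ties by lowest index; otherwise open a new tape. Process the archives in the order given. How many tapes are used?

4

Put 170 GB in tape 1; 630 GB remain.
Put 183 GB in tape 1; 447 GB remain.
Put 154 GB in tape 1; 293 GB remain.
Put 92 GB in tape 1; 201 GB remain.
Put 94 GB in tape 1; 107 GB remain.
Put 111 GB in tape 2; 689 GB remain.
Put 235 GB in tape 2; 454 GB remain.
Put 466 GB in tape 3; 334 GB remain.
Put 489 GB in tape 4; 311 GB remain.
Put 148 GB in tape 4; 163 GB remain.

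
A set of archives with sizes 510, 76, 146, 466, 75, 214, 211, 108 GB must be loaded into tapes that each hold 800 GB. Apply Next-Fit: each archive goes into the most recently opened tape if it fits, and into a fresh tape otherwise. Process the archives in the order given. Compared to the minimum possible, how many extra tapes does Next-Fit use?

Next-Fit: [510,76,146] [466,75,214] [211,108] → 3 tapes.
Total size 1806 GB; any packing needs at least ⌈1806/800⌉ = 3 tapes.
So 3 is already optimal.

0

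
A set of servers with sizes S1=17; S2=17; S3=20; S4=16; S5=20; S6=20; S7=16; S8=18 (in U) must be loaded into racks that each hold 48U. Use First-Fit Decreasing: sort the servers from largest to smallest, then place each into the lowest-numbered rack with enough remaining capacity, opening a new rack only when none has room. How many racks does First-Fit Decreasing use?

Sorted descending: 20, 20, 20, 18, 17, 17, 16, 16.
rack 1: place 20U, 28U left
rack 1: place 20U, 8U left
rack 2: place 20U, 28U left
rack 2: place 18U, 10U left
rack 3: place 17U, 31U left
rack 3: place 17U, 14U left
rack 4: place 16U, 32U left
rack 4: place 16U, 16U left

4 racks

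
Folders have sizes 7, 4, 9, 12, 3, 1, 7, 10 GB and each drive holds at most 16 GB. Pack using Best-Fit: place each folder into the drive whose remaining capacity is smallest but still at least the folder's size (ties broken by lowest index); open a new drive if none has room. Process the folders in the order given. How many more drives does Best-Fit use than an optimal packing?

0

Best-Fit: [7,4] [9,7] [12,3,1] [10] → 4 drives.
Total size 53 GB; any packing needs at least ⌈53/16⌉ = 4 drives.
So 4 is already optimal.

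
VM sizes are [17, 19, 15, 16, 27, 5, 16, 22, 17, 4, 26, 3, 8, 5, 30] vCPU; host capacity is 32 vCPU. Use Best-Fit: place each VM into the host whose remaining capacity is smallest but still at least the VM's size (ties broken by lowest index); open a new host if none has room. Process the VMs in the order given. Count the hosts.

Put 17 vCPU in host 1; 15 vCPU remain.
Put 19 vCPU in host 2; 13 vCPU remain.
Put 15 vCPU in host 1; 0 vCPU remain.
Put 16 vCPU in host 3; 16 vCPU remain.
Put 27 vCPU in host 4; 5 vCPU remain.
Put 5 vCPU in host 4; 0 vCPU remain.
Put 16 vCPU in host 3; 0 vCPU remain.
Put 22 vCPU in host 5; 10 vCPU remain.
Put 17 vCPU in host 6; 15 vCPU remain.
Put 4 vCPU in host 5; 6 vCPU remain.
Put 26 vCPU in host 7; 6 vCPU remain.
Put 3 vCPU in host 5; 3 vCPU remain.
Put 8 vCPU in host 2; 5 vCPU remain.
Put 5 vCPU in host 2; 0 vCPU remain.
Put 30 vCPU in host 8; 2 vCPU remain.
Final hosts: [17,15] [19,8,5] [16,16] [27,5] [22,4,3] [17] [26] [30].

8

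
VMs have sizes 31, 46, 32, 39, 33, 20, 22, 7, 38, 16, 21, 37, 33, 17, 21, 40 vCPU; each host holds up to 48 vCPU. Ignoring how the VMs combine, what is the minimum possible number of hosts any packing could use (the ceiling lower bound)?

10

Total size = 31 + 46 + 32 + 39 + 33 + 20 + 22 + 7 + 38 + 16 + 21 + 37 + 33 + 17 + 21 + 40 = 453 vCPU.
⌈453 / 48⌉ = 10.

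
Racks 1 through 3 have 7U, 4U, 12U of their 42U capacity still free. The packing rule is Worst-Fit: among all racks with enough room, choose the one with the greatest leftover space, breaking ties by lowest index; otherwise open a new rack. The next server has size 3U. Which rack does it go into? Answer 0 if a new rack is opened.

3

Racks with room: rack 1 (7U), rack 2 (4U), rack 3 (12U).
Most room is rack 3 with 12U free.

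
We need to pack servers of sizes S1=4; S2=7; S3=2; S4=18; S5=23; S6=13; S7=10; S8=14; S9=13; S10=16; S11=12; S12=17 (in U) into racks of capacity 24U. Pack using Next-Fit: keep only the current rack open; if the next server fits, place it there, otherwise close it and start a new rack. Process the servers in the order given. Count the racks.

9

Put S1 (4U) in rack 1; 20U remain.
Put S2 (7U) in rack 1; 13U remain.
Put S3 (2U) in rack 1; 11U remain.
Put S4 (18U) in rack 2; 6U remain.
Put S5 (23U) in rack 3; 1U remain.
Put S6 (13U) in rack 4; 11U remain.
Put S7 (10U) in rack 4; 1U remain.
Put S8 (14U) in rack 5; 10U remain.
Put S9 (13U) in rack 6; 11U remain.
Put S10 (16U) in rack 7; 8U remain.
Put S11 (12U) in rack 8; 12U remain.
Put S12 (17U) in rack 9; 7U remain.
Final racks: [4,7,2] [18] [23] [13,10] [14] [13] [16] [12] [17].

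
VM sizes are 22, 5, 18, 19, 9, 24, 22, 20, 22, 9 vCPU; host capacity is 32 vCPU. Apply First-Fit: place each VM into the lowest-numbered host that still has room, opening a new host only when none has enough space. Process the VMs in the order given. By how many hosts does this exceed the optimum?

0

First-Fit: [22,5] [18,9] [19,9] [24] [22] [20] [22] → 7 hosts.
7 VMs exceed 16 vCPU (half the capacity), and no two of those can share a host, so at least 7 hosts are needed.
So 7 is already optimal.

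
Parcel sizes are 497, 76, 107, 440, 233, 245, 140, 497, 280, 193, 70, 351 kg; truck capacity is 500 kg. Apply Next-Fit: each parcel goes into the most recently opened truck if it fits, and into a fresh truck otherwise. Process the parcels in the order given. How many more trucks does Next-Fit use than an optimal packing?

Next-Fit: [497] [76,107] [440] [233,245] [140] [497] [280,193] [70,351] → 8 trucks.
Total size 3129 kg; any packing needs at least ⌈3129/500⌉ = 7 trucks.
An optimal packing achieves that bound: [497] [497] [440] [351,140] [280,193] [245,233] [107,76,70] → 7 trucks.
Excess: 8 − 7 = 1.

1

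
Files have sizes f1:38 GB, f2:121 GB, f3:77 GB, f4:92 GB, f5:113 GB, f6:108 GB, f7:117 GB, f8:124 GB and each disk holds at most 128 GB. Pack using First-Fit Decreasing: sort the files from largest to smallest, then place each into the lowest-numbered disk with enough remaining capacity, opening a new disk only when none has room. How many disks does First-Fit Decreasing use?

Sorted descending: 124, 121, 117, 113, 108, 92, 77, 38.
124 GB → disk 1 (remaining 4 GB)
121 GB → disk 2 (remaining 7 GB)
117 GB → disk 3 (remaining 11 GB)
113 GB → disk 4 (remaining 15 GB)
108 GB → disk 5 (remaining 20 GB)
92 GB → disk 6 (remaining 36 GB)
77 GB → disk 7 (remaining 51 GB)
38 GB → disk 7 (remaining 13 GB)

7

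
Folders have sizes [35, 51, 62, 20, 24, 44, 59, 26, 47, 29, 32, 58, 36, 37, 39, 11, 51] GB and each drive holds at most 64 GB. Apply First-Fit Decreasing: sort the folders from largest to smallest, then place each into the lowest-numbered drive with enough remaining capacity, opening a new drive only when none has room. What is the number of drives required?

12 drives

Sorted descending: 62, 59, 58, 51, 51, 47, 44, 39, 37, 36, 35, 32, 29, 26, 24, 20, 11.
62 GB → drive 1 (remaining 2 GB)
59 GB → drive 2 (remaining 5 GB)
58 GB → drive 3 (remaining 6 GB)
51 GB → drive 4 (remaining 13 GB)
51 GB → drive 5 (remaining 13 GB)
47 GB → drive 6 (remaining 17 GB)
44 GB → drive 7 (remaining 20 GB)
39 GB → drive 8 (remaining 25 GB)
37 GB → drive 9 (remaining 27 GB)
36 GB → drive 10 (remaining 28 GB)
35 GB → drive 11 (remaining 29 GB)
32 GB → drive 12 (remaining 32 GB)
29 GB → drive 11 (remaining 0 GB)
26 GB → drive 9 (remaining 1 GB)
24 GB → drive 8 (remaining 1 GB)
20 GB → drive 7 (remaining 0 GB)
11 GB → drive 4 (remaining 2 GB)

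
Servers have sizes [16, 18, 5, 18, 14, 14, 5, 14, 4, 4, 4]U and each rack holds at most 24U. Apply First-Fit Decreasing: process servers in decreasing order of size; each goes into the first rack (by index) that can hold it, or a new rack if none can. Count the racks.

Sorted descending: 18, 18, 16, 14, 14, 14, 5, 5, 4, 4, 4.
rack 1: place 18U, 6U left
rack 2: place 18U, 6U left
rack 3: place 16U, 8U left
rack 4: place 14U, 10U left
rack 5: place 14U, 10U left
rack 6: place 14U, 10U left
rack 1: place 5U, 1U left
rack 2: place 5U, 1U left
rack 3: place 4U, 4U left
rack 3: place 4U, 0U left
rack 4: place 4U, 6U left
Final racks: [18,5] [18,5] [16,4,4] [14,4] [14] [14].

6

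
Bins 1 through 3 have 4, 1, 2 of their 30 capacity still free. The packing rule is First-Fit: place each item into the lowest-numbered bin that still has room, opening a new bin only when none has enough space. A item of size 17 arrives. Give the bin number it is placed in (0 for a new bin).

0

No bin has ≥ 17 free, so a new bin is opened.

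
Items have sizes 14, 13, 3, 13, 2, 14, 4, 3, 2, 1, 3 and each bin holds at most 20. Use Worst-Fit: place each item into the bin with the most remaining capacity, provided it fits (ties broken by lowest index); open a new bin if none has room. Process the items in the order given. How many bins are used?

14 → bin 1 (remaining 6)
13 → bin 2 (remaining 7)
3 → bin 2 (remaining 4)
13 → bin 3 (remaining 7)
2 → bin 3 (remaining 5)
14 → bin 4 (remaining 6)
4 → bin 1 (remaining 2)
3 → bin 4 (remaining 3)
2 → bin 3 (remaining 3)
1 → bin 2 (remaining 3)
3 → bin 2 (remaining 0)

4 bins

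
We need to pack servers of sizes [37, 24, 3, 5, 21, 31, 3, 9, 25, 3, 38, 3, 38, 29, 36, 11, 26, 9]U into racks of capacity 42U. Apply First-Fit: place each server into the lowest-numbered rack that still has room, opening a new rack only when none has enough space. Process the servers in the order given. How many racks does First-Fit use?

37U → rack 1 (remaining 5U)
24U → rack 2 (remaining 18U)
3U → rack 1 (remaining 2U)
5U → rack 2 (remaining 13U)
21U → rack 3 (remaining 21U)
31U → rack 4 (remaining 11U)
3U → rack 2 (remaining 10U)
9U → rack 2 (remaining 1U)
25U → rack 5 (remaining 17U)
3U → rack 3 (remaining 18U)
38U → rack 6 (remaining 4U)
3U → rack 3 (remaining 15U)
38U → rack 7 (remaining 4U)
29U → rack 8 (remaining 13U)
36U → rack 9 (remaining 6U)
11U → rack 3 (remaining 4U)
26U → rack 10 (remaining 16U)
9U → rack 4 (remaining 2U)

10 racks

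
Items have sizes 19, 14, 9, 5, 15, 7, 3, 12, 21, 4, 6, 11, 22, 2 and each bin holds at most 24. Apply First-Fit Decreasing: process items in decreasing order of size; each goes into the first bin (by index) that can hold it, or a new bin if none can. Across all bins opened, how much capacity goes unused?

Sorted descending: 22, 21, 19, 15, 14, 12, 11, 9, 7, 6, 5, 4, 3, 2.
22 → bin 1 (remaining 2)
21 → bin 2 (remaining 3)
19 → bin 3 (remaining 5)
15 → bin 4 (remaining 9)
14 → bin 5 (remaining 10)
12 → bin 6 (remaining 12)
11 → bin 6 (remaining 1)
9 → bin 4 (remaining 0)
7 → bin 5 (remaining 3)
6 → bin 7 (remaining 18)
5 → bin 3 (remaining 0)
4 → bin 7 (remaining 14)
3 → bin 2 (remaining 0)
2 → bin 1 (remaining 0)
7 bins × 24 = 168; used 150; unused 18.

18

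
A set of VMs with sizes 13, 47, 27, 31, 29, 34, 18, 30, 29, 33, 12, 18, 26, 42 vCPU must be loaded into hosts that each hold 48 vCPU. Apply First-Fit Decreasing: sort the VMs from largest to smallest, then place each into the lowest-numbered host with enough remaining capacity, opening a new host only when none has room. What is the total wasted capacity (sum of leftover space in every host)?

Sorted descending: 47, 42, 34, 33, 31, 30, 29, 29, 27, 26, 18, 18, 13, 12.
host 1: place 47 vCPU, 1 vCPU left
host 2: place 42 vCPU, 6 vCPU left
host 3: place 34 vCPU, 14 vCPU left
host 4: place 33 vCPU, 15 vCPU left
host 5: place 31 vCPU, 17 vCPU left
host 6: place 30 vCPU, 18 vCPU left
host 7: place 29 vCPU, 19 vCPU left
host 8: place 29 vCPU, 19 vCPU left
host 9: place 27 vCPU, 21 vCPU left
host 10: place 26 vCPU, 22 vCPU left
host 6: place 18 vCPU, 0 vCPU left
host 7: place 18 vCPU, 1 vCPU left
host 3: place 13 vCPU, 1 vCPU left
host 4: place 12 vCPU, 3 vCPU left
10 hosts × 48 vCPU = 480 vCPU; used 389 vCPU; unused 91 vCPU.

91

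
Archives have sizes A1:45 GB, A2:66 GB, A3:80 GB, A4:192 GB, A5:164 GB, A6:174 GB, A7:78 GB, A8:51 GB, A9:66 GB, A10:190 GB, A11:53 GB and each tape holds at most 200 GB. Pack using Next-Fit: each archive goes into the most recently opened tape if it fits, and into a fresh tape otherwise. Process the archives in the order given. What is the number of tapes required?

Put A1 (45 GB) in tape 1; 155 GB remain.
Put A2 (66 GB) in tape 1; 89 GB remain.
Put A3 (80 GB) in tape 1; 9 GB remain.
Put A4 (192 GB) in tape 2; 8 GB remain.
Put A5 (164 GB) in tape 3; 36 GB remain.
Put A6 (174 GB) in tape 4; 26 GB remain.
Put A7 (78 GB) in tape 5; 122 GB remain.
Put A8 (51 GB) in tape 5; 71 GB remain.
Put A9 (66 GB) in tape 5; 5 GB remain.
Put A10 (190 GB) in tape 6; 10 GB remain.
Put A11 (53 GB) in tape 7; 147 GB remain.
Final tapes: [45,66,80] [192] [164] [174] [78,51,66] [190] [53].

7 tapes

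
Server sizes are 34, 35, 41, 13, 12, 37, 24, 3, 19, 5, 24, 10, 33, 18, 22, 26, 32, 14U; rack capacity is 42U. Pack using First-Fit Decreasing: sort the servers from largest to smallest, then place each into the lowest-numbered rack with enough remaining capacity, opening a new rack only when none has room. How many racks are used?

Sorted descending: 41, 37, 35, 34, 33, 32, 26, 24, 24, 22, 19, 18, 14, 13, 12, 10, 5, 3.
Put 41U in rack 1; 1U remain.
Put 37U in rack 2; 5U remain.
Put 35U in rack 3; 7U remain.
Put 34U in rack 4; 8U remain.
Put 33U in rack 5; 9U remain.
Put 32U in rack 6; 10U remain.
Put 26U in rack 7; 16U remain.
Put 24U in rack 8; 18U remain.
Put 24U in rack 9; 18U remain.
Put 22U in rack 10; 20U remain.
Put 19U in rack 10; 1U remain.
Put 18U in rack 8; 0U remain.
Put 14U in rack 7; 2U remain.
Put 13U in rack 9; 5U remain.
Put 12U in rack 11; 30U remain.
Put 10U in rack 6; 0U remain.
Put 5U in rack 2; 0U remain.
Put 3U in rack 3; 4U remain.
Final racks: [41] [37,5] [35,3] [34] [33] [32,10] [26,14] [24,18] [24,13] [22,19] [12].

11 racks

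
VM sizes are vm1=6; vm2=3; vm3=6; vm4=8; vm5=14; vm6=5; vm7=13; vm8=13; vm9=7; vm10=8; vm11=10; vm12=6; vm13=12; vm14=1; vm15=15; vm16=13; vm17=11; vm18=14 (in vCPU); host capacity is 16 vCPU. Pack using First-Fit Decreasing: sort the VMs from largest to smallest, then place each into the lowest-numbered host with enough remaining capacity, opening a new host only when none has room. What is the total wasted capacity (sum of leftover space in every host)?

Sorted descending: 15, 14, 14, 13, 13, 13, 12, 11, 10, 8, 8, 7, 6, 6, 6, 5, 3, 1.
15 vCPU → host 1 (remaining 1 vCPU)
14 vCPU → host 2 (remaining 2 vCPU)
14 vCPU → host 3 (remaining 2 vCPU)
13 vCPU → host 4 (remaining 3 vCPU)
13 vCPU → host 5 (remaining 3 vCPU)
13 vCPU → host 6 (remaining 3 vCPU)
12 vCPU → host 7 (remaining 4 vCPU)
11 vCPU → host 8 (remaining 5 vCPU)
10 vCPU → host 9 (remaining 6 vCPU)
8 vCPU → host 10 (remaining 8 vCPU)
8 vCPU → host 10 (remaining 0 vCPU)
7 vCPU → host 11 (remaining 9 vCPU)
6 vCPU → host 9 (remaining 0 vCPU)
6 vCPU → host 11 (remaining 3 vCPU)
6 vCPU → host 12 (remaining 10 vCPU)
5 vCPU → host 8 (remaining 0 vCPU)
3 vCPU → host 4 (remaining 0 vCPU)
1 vCPU → host 1 (remaining 0 vCPU)
12 hosts × 16 vCPU = 192 vCPU; used 165 vCPU; unused 27 vCPU.

27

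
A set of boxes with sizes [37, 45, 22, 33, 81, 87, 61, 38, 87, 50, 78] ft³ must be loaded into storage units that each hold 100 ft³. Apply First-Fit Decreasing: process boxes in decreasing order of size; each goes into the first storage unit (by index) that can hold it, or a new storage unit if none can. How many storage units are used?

7

Sorted descending: 87, 87, 81, 78, 61, 50, 45, 38, 37, 33, 22.
Put 87 ft³ in storage unit 1; 13 ft³ remain.
Put 87 ft³ in storage unit 2; 13 ft³ remain.
Put 81 ft³ in storage unit 3; 19 ft³ remain.
Put 78 ft³ in storage unit 4; 22 ft³ remain.
Put 61 ft³ in storage unit 5; 39 ft³ remain.
Put 50 ft³ in storage unit 6; 50 ft³ remain.
Put 45 ft³ in storage unit 6; 5 ft³ remain.
Put 38 ft³ in storage unit 5; 1 ft³ remain.
Put 37 ft³ in storage unit 7; 63 ft³ remain.
Put 33 ft³ in storage unit 7; 30 ft³ remain.
Put 22 ft³ in storage unit 4; 0 ft³ remain.
Final storage units: [87] [87] [81] [78,22] [61,38] [50,45] [37,33].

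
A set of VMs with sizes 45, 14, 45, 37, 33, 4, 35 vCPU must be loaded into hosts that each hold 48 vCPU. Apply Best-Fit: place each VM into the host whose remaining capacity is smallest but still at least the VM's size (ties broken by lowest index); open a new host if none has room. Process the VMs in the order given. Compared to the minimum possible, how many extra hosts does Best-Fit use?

0

Best-Fit: [45] [14,33] [45] [37,4] [35] → 5 hosts.
Total size 213 vCPU; any packing needs at least ⌈213/48⌉ = 5 hosts.
So 5 is already optimal.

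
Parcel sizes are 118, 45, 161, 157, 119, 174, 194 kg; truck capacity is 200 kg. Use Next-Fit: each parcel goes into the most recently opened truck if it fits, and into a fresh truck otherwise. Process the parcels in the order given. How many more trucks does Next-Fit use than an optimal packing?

Next-Fit: [118,45] [161] [157] [119] [174] [194] → 6 trucks.
6 parcels exceed 100 kg (half the capacity), and no two of those can share a truck, so at least 6 trucks are needed.
So 6 is already optimal.

0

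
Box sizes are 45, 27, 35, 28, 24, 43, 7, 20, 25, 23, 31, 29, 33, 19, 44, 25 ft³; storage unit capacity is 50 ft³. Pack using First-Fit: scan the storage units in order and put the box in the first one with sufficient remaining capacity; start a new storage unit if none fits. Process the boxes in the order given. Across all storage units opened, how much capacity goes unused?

Put 45 ft³ in storage unit 1; 5 ft³ remain.
Put 27 ft³ in storage unit 2; 23 ft³ remain.
Put 35 ft³ in storage unit 3; 15 ft³ remain.
Put 28 ft³ in storage unit 4; 22 ft³ remain.
Put 24 ft³ in storage unit 5; 26 ft³ remain.
Put 43 ft³ in storage unit 6; 7 ft³ remain.
Put 7 ft³ in storage unit 2; 16 ft³ remain.
Put 20 ft³ in storage unit 4; 2 ft³ remain.
Put 25 ft³ in storage unit 5; 1 ft³ remain.
Put 23 ft³ in storage unit 7; 27 ft³ remain.
Put 31 ft³ in storage unit 8; 19 ft³ remain.
Put 29 ft³ in storage unit 9; 21 ft³ remain.
Put 33 ft³ in storage unit 10; 17 ft³ remain.
Put 19 ft³ in storage unit 7; 8 ft³ remain.
Put 44 ft³ in storage unit 11; 6 ft³ remain.
Put 25 ft³ in storage unit 12; 25 ft³ remain.
12 storage units × 50 ft³ = 600 ft³; used 458 ft³; unused 142 ft³.

142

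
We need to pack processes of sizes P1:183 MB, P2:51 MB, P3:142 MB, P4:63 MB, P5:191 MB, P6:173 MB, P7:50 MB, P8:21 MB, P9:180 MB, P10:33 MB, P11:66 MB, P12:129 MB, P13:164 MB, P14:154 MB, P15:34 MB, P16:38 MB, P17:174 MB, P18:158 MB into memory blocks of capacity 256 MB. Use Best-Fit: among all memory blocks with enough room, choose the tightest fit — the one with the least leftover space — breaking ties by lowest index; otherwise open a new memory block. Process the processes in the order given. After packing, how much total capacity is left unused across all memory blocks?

P1 (183 MB) → memory block 1 (remaining 73 MB)
P2 (51 MB) → memory block 1 (remaining 22 MB)
P3 (142 MB) → memory block 2 (remaining 114 MB)
P4 (63 MB) → memory block 2 (remaining 51 MB)
P5 (191 MB) → memory block 3 (remaining 65 MB)
P6 (173 MB) → memory block 4 (remaining 83 MB)
P7 (50 MB) → memory block 2 (remaining 1 MB)
P8 (21 MB) → memory block 1 (remaining 1 MB)
P9 (180 MB) → memory block 5 (remaining 76 MB)
P10 (33 MB) → memory block 3 (remaining 32 MB)
P11 (66 MB) → memory block 5 (remaining 10 MB)
P12 (129 MB) → memory block 6 (remaining 127 MB)
P13 (164 MB) → memory block 7 (remaining 92 MB)
P14 (154 MB) → memory block 8 (remaining 102 MB)
P15 (34 MB) → memory block 4 (remaining 49 MB)
P16 (38 MB) → memory block 4 (remaining 11 MB)
P17 (174 MB) → memory block 9 (remaining 82 MB)
P18 (158 MB) → memory block 10 (remaining 98 MB)
10 memory blocks × 256 MB = 2560 MB; used 2004 MB; unused 556 MB.

556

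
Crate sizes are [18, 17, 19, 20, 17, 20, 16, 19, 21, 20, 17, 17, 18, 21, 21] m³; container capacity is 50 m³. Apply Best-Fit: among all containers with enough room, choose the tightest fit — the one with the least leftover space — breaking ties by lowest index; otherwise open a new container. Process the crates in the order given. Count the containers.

Put 18 m³ in container 1; 32 m³ remain.
Put 17 m³ in container 1; 15 m³ remain.
Put 19 m³ in container 2; 31 m³ remain.
Put 20 m³ in container 2; 11 m³ remain.
Put 17 m³ in container 3; 33 m³ remain.
Put 20 m³ in container 3; 13 m³ remain.
Put 16 m³ in container 4; 34 m³ remain.
Put 19 m³ in container 4; 15 m³ remain.
Put 21 m³ in container 5; 29 m³ remain.
Put 20 m³ in container 5; 9 m³ remain.
Put 17 m³ in container 6; 33 m³ remain.
Put 17 m³ in container 6; 16 m³ remain.
Put 18 m³ in container 7; 32 m³ remain.
Put 21 m³ in container 7; 11 m³ remain.
Put 21 m³ in container 8; 29 m³ remain.
Final containers: [18,17] [19,20] [17,20] [16,19] [21,20] [17,17] [18,21] [21].

8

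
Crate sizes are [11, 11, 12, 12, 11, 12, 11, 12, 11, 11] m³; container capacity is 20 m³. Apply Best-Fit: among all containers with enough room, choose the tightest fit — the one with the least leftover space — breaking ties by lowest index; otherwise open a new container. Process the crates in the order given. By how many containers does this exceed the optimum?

Best-Fit: [11] [11] [12] [12] [11] [12] [11] [12] [11] [11] → 10 containers.
10 crates exceed 10 m³ (half the capacity), and no two of those can share a container, so at least 10 containers are needed.
So 10 is already optimal.

0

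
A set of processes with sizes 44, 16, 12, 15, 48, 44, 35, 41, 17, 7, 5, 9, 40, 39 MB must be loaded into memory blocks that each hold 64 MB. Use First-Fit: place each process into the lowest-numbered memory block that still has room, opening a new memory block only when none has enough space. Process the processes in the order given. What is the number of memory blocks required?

7

memory block 1: place 44 MB, 20 MB left
memory block 1: place 16 MB, 4 MB left
memory block 2: place 12 MB, 52 MB left
memory block 2: place 15 MB, 37 MB left
memory block 3: place 48 MB, 16 MB left
memory block 4: place 44 MB, 20 MB left
memory block 2: place 35 MB, 2 MB left
memory block 5: place 41 MB, 23 MB left
memory block 4: place 17 MB, 3 MB left
memory block 3: place 7 MB, 9 MB left
memory block 3: place 5 MB, 4 MB left
memory block 5: place 9 MB, 14 MB left
memory block 6: place 40 MB, 24 MB left
memory block 7: place 39 MB, 25 MB left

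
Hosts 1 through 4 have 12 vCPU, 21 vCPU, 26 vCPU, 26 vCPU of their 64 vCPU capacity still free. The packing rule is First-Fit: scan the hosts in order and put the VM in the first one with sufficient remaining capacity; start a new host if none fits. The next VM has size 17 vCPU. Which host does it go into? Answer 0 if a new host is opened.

2

Hosts with room: host 2 (21 vCPU), host 3 (26 vCPU), host 4 (26 vCPU).
The first with room is host 2.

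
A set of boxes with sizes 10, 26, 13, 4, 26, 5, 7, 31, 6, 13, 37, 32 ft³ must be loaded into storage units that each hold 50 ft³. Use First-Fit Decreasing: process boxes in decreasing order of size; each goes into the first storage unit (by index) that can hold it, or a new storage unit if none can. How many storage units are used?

Sorted descending: 37, 32, 31, 26, 26, 13, 13, 10, 7, 6, 5, 4.
Put 37 ft³ in storage unit 1; 13 ft³ remain.
Put 32 ft³ in storage unit 2; 18 ft³ remain.
Put 31 ft³ in storage unit 3; 19 ft³ remain.
Put 26 ft³ in storage unit 4; 24 ft³ remain.
Put 26 ft³ in storage unit 5; 24 ft³ remain.
Put 13 ft³ in storage unit 1; 0 ft³ remain.
Put 13 ft³ in storage unit 2; 5 ft³ remain.
Put 10 ft³ in storage unit 3; 9 ft³ remain.
Put 7 ft³ in storage unit 3; 2 ft³ remain.
Put 6 ft³ in storage unit 4; 18 ft³ remain.
Put 5 ft³ in storage unit 2; 0 ft³ remain.
Put 4 ft³ in storage unit 4; 14 ft³ remain.

5 storage units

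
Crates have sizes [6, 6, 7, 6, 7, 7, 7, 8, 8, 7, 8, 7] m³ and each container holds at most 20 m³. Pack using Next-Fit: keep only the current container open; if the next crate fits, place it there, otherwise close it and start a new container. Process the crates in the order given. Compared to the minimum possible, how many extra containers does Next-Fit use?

Next-Fit: [6,6,7] [6,7,7] [7,8] [8,7] [8,7] → 5 containers.
Total size 84 m³; any packing needs at least ⌈84/20⌉ = 5 containers.
So 5 is already optimal.

0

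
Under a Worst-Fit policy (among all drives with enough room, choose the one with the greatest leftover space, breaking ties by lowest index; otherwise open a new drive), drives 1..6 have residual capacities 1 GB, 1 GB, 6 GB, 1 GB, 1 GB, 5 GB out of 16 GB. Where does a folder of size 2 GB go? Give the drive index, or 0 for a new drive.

Drives with room: drive 3 (6 GB), drive 6 (5 GB).
Most room is drive 3 with 6 GB free.

3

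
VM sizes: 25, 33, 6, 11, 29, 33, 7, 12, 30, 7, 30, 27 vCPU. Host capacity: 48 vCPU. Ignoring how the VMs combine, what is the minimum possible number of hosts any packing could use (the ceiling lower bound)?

Total size = 25 + 33 + 6 + 11 + 29 + 33 + 7 + 12 + 30 + 7 + 30 + 27 = 250 vCPU.
⌈250 / 48⌉ = 6.

6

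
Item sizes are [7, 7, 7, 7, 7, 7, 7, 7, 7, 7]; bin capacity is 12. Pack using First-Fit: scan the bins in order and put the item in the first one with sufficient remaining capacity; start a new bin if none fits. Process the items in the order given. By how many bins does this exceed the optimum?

First-Fit: [7] [7] [7] [7] [7] [7] [7] [7] [7] [7] → 10 bins.
10 items exceed 6 (half the capacity), and no two of those can share a bin, so at least 10 bins are needed.
So 10 is already optimal.

0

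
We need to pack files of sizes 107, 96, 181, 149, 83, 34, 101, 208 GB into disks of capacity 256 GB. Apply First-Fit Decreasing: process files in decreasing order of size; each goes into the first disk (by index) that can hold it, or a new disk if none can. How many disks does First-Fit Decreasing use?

5 disks

Sorted descending: 208, 181, 149, 107, 101, 96, 83, 34.
disk 1: place 208 GB, 48 GB left
disk 2: place 181 GB, 75 GB left
disk 3: place 149 GB, 107 GB left
disk 3: place 107 GB, 0 GB left
disk 4: place 101 GB, 155 GB left
disk 4: place 96 GB, 59 GB left
disk 5: place 83 GB, 173 GB left
disk 1: place 34 GB, 14 GB left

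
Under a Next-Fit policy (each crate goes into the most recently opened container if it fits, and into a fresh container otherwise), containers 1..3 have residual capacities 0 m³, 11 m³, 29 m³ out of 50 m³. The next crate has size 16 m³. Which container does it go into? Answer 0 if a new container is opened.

3

Next-Fit only looks at container 3, which has 29 m³ free.
16 m³ fits there.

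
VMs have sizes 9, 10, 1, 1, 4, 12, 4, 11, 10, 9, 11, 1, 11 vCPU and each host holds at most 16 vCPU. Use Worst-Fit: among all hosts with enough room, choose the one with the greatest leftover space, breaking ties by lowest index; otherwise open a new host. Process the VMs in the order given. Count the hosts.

host 1: place 9 vCPU, 7 vCPU left
host 2: place 10 vCPU, 6 vCPU left
host 1: place 1 vCPU, 6 vCPU left
host 1: place 1 vCPU, 5 vCPU left
host 2: place 4 vCPU, 2 vCPU left
host 3: place 12 vCPU, 4 vCPU left
host 1: place 4 vCPU, 1 vCPU left
host 4: place 11 vCPU, 5 vCPU left
host 5: place 10 vCPU, 6 vCPU left
host 6: place 9 vCPU, 7 vCPU left
host 7: place 11 vCPU, 5 vCPU left
host 6: place 1 vCPU, 6 vCPU left
host 8: place 11 vCPU, 5 vCPU left
Final hosts: [9,1,1,4] [10,4] [12] [11] [10] [9,1] [11] [11].

8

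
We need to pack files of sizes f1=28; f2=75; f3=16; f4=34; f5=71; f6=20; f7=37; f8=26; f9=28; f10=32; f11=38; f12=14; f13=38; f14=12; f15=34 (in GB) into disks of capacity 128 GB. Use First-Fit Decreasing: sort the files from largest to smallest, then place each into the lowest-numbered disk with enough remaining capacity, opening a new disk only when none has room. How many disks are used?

4 disks

Sorted descending: 75, 71, 38, 38, 37, 34, 34, 32, 28, 28, 26, 20, 16, 14, 12.
Put 75 GB in disk 1; 53 GB remain.
Put 71 GB in disk 2; 57 GB remain.
Put 38 GB in disk 1; 15 GB remain.
Put 38 GB in disk 2; 19 GB remain.
Put 37 GB in disk 3; 91 GB remain.
Put 34 GB in disk 3; 57 GB remain.
Put 34 GB in disk 3; 23 GB remain.
Put 32 GB in disk 4; 96 GB remain.
Put 28 GB in disk 4; 68 GB remain.
Put 28 GB in disk 4; 40 GB remain.
Put 26 GB in disk 4; 14 GB remain.
Put 20 GB in disk 3; 3 GB remain.
Put 16 GB in disk 2; 3 GB remain.
Put 14 GB in disk 1; 1 GB remain.
Put 12 GB in disk 4; 2 GB remain.
Final disks: [75,38,14] [71,38,16] [37,34,34,20] [32,28,28,26,12].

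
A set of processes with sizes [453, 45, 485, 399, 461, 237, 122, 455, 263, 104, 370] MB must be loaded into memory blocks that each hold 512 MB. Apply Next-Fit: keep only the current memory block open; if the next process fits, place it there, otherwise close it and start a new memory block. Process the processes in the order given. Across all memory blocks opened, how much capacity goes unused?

Put 453 MB in memory block 1; 59 MB remain.
Put 45 MB in memory block 1; 14 MB remain.
Put 485 MB in memory block 2; 27 MB remain.
Put 399 MB in memory block 3; 113 MB remain.
Put 461 MB in memory block 4; 51 MB remain.
Put 237 MB in memory block 5; 275 MB remain.
Put 122 MB in memory block 5; 153 MB remain.
Put 455 MB in memory block 6; 57 MB remain.
Put 263 MB in memory block 7; 249 MB remain.
Put 104 MB in memory block 7; 145 MB remain.
Put 370 MB in memory block 8; 142 MB remain.
8 memory blocks × 512 MB = 4096 MB; used 3394 MB; unused 702 MB.

702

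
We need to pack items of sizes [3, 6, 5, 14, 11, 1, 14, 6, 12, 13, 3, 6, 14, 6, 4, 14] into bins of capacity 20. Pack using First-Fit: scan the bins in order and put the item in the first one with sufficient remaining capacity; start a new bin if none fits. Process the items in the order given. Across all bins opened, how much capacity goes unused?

28

Put 3 in bin 1; 17 remain.
Put 6 in bin 1; 11 remain.
Put 5 in bin 1; 6 remain.
Put 14 in bin 2; 6 remain.
Put 11 in bin 3; 9 remain.
Put 1 in bin 1; 5 remain.
Put 14 in bin 4; 6 remain.
Put 6 in bin 2; 0 remain.
Put 12 in bin 5; 8 remain.
Put 13 in bin 6; 7 remain.
Put 3 in bin 1; 2 remain.
Put 6 in bin 3; 3 remain.
Put 14 in bin 7; 6 remain.
Put 6 in bin 4; 0 remain.
Put 4 in bin 5; 4 remain.
Put 14 in bin 8; 6 remain.
8 bins × 20 = 160; used 132; unused 28.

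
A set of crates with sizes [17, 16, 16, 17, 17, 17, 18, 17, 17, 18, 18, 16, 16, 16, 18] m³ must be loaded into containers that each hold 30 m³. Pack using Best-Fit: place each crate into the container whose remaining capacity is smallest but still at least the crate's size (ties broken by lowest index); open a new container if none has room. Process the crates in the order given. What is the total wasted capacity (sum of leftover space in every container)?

Put 17 m³ in container 1; 13 m³ remain.
Put 16 m³ in container 2; 14 m³ remain.
Put 16 m³ in container 3; 14 m³ remain.
Put 17 m³ in container 4; 13 m³ remain.
Put 17 m³ in container 5; 13 m³ remain.
Put 17 m³ in container 6; 13 m³ remain.
Put 18 m³ in container 7; 12 m³ remain.
Put 17 m³ in container 8; 13 m³ remain.
Put 17 m³ in container 9; 13 m³ remain.
Put 18 m³ in container 10; 12 m³ remain.
Put 18 m³ in container 11; 12 m³ remain.
Put 16 m³ in container 12; 14 m³ remain.
Put 16 m³ in container 13; 14 m³ remain.
Put 16 m³ in container 14; 14 m³ remain.
Put 18 m³ in container 15; 12 m³ remain.
15 containers × 30 m³ = 450 m³; used 254 m³; unused 196 m³.

196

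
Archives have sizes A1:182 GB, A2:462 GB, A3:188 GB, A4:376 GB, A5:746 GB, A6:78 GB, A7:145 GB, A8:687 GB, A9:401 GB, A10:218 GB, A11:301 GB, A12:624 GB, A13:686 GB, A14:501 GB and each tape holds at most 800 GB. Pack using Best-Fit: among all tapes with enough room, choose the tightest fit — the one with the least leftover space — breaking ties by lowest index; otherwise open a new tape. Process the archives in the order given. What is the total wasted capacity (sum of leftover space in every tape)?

tape 1: place A1 (182 GB), 618 GB left
tape 1: place A2 (462 GB), 156 GB left
tape 2: place A3 (188 GB), 612 GB left
tape 2: place A4 (376 GB), 236 GB left
tape 3: place A5 (746 GB), 54 GB left
tape 1: place A6 (78 GB), 78 GB left
tape 2: place A7 (145 GB), 91 GB left
tape 4: place A8 (687 GB), 113 GB left
tape 5: place A9 (401 GB), 399 GB left
tape 5: place A10 (218 GB), 181 GB left
tape 6: place A11 (301 GB), 499 GB left
tape 7: place A12 (624 GB), 176 GB left
tape 8: place A13 (686 GB), 114 GB left
tape 9: place A14 (501 GB), 299 GB left
9 tapes × 800 GB = 7200 GB; used 5595 GB; unused 1605 GB.

1605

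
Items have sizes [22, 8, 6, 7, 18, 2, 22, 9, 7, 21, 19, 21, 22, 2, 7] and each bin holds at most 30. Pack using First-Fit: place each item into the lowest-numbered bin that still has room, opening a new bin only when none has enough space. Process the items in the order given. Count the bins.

8

Put 22 in bin 1; 8 remain.
Put 8 in bin 1; 0 remain.
Put 6 in bin 2; 24 remain.
Put 7 in bin 2; 17 remain.
Put 18 in bin 3; 12 remain.
Put 2 in bin 2; 15 remain.
Put 22 in bin 4; 8 remain.
Put 9 in bin 2; 6 remain.
Put 7 in bin 3; 5 remain.
Put 21 in bin 5; 9 remain.
Put 19 in bin 6; 11 remain.
Put 21 in bin 7; 9 remain.
Put 22 in bin 8; 8 remain.
Put 2 in bin 2; 4 remain.
Put 7 in bin 4; 1 remain.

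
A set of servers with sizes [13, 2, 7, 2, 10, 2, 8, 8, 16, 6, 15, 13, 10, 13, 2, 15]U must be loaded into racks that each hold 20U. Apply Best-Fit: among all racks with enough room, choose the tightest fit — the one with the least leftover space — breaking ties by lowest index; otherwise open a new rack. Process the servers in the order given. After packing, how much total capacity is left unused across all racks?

Put 13U in rack 1; 7U remain.
Put 2U in rack 1; 5U remain.
Put 7U in rack 2; 13U remain.
Put 2U in rack 1; 3U remain.
Put 10U in rack 2; 3U remain.
Put 2U in rack 1; 1U remain.
Put 8U in rack 3; 12U remain.
Put 8U in rack 3; 4U remain.
Put 16U in rack 4; 4U remain.
Put 6U in rack 5; 14U remain.
Put 15U in rack 6; 5U remain.
Put 13U in rack 5; 1U remain.
Put 10U in rack 7; 10U remain.
Put 13U in rack 8; 7U remain.
Put 2U in rack 2; 1U remain.
Put 15U in rack 9; 5U remain.
9 racks × 20U = 180U; used 142U; unused 38U.

38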